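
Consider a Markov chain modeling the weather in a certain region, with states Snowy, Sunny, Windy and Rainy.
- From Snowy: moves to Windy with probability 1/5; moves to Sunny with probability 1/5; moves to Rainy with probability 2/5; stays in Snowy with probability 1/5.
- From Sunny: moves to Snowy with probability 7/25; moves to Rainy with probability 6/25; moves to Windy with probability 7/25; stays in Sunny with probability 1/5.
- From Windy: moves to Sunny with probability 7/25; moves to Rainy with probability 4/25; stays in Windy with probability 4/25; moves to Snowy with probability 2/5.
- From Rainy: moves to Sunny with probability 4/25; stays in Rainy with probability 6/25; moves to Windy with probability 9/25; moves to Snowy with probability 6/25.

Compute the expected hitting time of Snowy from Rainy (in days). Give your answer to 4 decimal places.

Let t(s) be the expected number of days to first reach Snowy from state s, with t(Snowy) = 0. Conditioning on the first day:
t(Sunny) = 1 + 0.2·t(Sunny) + 0.28·t(Windy) + 0.24·t(Rainy)
t(Windy) = 1 + 0.28·t(Sunny) + 0.16·t(Windy) + 0.16·t(Rainy)
t(Rainy) = 1 + 0.16·t(Sunny) + 0.36·t(Windy) + 0.24·t(Rainy)
Solving: t(Sunny) = 3.2990, t(Windy) = 2.9381, t(Rainy) = 3.4021.
Expected days from Rainy to Snowy: 3.4021.

3.4021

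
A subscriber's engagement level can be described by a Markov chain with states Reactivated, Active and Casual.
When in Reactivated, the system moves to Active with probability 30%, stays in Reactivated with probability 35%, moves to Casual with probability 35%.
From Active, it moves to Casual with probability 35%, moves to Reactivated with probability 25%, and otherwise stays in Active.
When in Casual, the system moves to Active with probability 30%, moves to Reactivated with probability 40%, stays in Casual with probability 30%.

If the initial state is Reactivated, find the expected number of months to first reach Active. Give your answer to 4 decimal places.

3.3333

Let t(s) be the expected number of months to first reach Active from state s, with t(Active) = 0. Conditioning on the first month:
t(Reactivated) = 1 + 0.35·t(Reactivated) + 0.35·t(Casual)
t(Casual) = 1 + 0.4·t(Reactivated) + 0.3·t(Casual)
Solving: t(Reactivated) = 3.3333, t(Casual) = 3.3333.
Expected months from Reactivated to Active: 3.3333.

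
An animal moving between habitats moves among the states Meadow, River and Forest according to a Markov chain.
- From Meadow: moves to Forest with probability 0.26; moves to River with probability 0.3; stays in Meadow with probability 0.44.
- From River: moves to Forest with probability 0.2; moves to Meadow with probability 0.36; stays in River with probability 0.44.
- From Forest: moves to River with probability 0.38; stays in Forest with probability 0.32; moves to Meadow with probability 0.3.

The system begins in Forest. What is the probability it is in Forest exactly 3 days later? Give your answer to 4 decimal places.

Propagate the distribution vector 3 days from Forest.
After 0 days: (0.0000, 0.0000, 1.0000)
After 1 day: (0.3000, 0.3800, 0.3200)
After 2 days: (0.3648, 0.3788, 0.2564)
After 3 days: (0.3738, 0.3735, 0.2527)
P(in Forest after 3 days) = 0.2527

0.2527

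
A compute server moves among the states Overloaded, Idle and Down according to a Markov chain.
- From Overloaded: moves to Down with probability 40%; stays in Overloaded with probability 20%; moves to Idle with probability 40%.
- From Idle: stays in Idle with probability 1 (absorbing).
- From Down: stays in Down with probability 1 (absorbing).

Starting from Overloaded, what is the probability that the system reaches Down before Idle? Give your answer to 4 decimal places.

0.5000

Let h(s) be the probability of absorption at Down starting from transient state s. Then h(Down) = 1 and h(Idle) = 0. By first-step analysis:
h(Overloaded) = 0.2·h(Overloaded) + 0.4·0 + 0.4·1
Solving: h(Overloaded) = 0.5000.
Starting from Overloaded, the probability is 0.5000.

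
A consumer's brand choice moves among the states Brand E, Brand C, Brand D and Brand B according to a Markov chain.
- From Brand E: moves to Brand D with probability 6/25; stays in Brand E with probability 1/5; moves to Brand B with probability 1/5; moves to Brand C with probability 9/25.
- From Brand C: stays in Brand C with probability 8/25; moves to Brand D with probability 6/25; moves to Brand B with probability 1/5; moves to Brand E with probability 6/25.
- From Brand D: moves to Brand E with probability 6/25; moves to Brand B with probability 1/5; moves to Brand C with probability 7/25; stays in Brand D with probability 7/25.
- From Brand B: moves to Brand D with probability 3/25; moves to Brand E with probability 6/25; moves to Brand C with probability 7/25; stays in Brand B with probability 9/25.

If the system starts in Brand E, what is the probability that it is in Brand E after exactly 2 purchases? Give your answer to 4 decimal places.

0.2320

Propagate the distribution vector 2 purchases from Brand E.
After 0 purchases: (1.0000, 0.0000, 0.0000, 0.0000)
After 1 purchase: (0.2000, 0.3600, 0.2400, 0.2000)
After 2 purchases: (0.2320, 0.3104, 0.2256, 0.2320)
P(in Brand E after 2 purchases) = 0.2320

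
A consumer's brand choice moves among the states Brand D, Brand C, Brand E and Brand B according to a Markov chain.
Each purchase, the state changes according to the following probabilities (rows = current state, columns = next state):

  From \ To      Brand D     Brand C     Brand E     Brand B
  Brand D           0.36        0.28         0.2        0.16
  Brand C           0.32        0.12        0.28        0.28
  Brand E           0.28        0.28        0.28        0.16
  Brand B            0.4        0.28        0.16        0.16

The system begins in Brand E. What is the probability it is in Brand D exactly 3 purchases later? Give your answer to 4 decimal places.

0.3393

Propagate the distribution vector 3 purchases from Brand E.
After 0 purchases: (0.0000, 0.0000, 1.0000, 0.0000)
After 1 purchase: (0.2800, 0.2800, 0.2800, 0.1600)
After 2 purchases: (0.3328, 0.2352, 0.2384, 0.1936)
After 3 purchases: (0.3393, 0.2424, 0.2301, 0.1882)
P(in Brand D after 3 purchases) = 0.3393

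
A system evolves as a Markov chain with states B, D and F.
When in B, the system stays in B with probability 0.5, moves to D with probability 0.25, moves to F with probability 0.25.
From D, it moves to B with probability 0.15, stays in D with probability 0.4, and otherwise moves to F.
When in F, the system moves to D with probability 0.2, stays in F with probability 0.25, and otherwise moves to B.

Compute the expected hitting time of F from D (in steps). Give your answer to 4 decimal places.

Let t(s) be the expected number of steps to first reach F from state s, with t(F) = 0. Conditioning on the first step:
t(B) = 1 + 0.5·t(B) + 0.25·t(D)
t(D) = 1 + 0.15·t(B) + 0.4·t(D)
Solving: t(B) = 3.2381, t(D) = 2.4762.
Expected steps from D to F: 2.4762.

2.4762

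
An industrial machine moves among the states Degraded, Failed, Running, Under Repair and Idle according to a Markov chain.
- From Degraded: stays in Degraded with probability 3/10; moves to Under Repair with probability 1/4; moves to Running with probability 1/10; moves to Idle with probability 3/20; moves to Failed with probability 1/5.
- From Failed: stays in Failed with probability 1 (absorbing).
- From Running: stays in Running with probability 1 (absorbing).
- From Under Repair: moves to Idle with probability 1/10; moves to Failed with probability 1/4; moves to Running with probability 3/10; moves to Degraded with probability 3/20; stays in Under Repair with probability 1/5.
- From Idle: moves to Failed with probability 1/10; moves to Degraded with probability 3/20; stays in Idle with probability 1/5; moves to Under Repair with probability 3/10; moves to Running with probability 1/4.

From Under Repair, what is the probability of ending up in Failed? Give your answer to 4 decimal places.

Let h(s) be the probability of absorption at Failed starting from transient state s. Then h(Failed) = 1 and h(Running) = 0. By first-step analysis:
h(Degraded) = 0.3·h(Degraded) + 0.2·1 + 0.1·0 + 0.25·h(Under Repair) + 0.15·h(Idle)
h(Under Repair) = 0.15·h(Degraded) + 0.25·1 + 0.3·0 + 0.2·h(Under Repair) + 0.1·h(Idle)
h(Idle) = 0.15·h(Degraded) + 0.1·1 + 0.25·0 + 0.3·h(Under Repair) + 0.2·h(Idle)
Solving: h(Degraded) = 0.5366, h(Under Repair) = 0.4630, h(Idle) = 0.3993.
Starting from Under Repair, the probability is 0.4630.

0.4630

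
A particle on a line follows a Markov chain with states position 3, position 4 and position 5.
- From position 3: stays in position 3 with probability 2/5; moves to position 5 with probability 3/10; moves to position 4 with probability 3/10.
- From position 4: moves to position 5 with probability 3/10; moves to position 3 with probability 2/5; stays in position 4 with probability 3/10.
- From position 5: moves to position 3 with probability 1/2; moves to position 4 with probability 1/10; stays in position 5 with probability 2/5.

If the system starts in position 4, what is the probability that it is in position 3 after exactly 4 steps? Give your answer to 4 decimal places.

0.4333

Propagate the distribution vector 4 steps from position 4.
After 0 steps: (0.0000, 1.0000, 0.0000)
After 1 step: (0.4000, 0.3000, 0.3000)
After 2 steps: (0.4300, 0.2400, 0.3300)
After 3 steps: (0.4330, 0.2340, 0.3330)
After 4 steps: (0.4333, 0.2334, 0.3333)
P(in position 3 after 4 steps) = 0.4333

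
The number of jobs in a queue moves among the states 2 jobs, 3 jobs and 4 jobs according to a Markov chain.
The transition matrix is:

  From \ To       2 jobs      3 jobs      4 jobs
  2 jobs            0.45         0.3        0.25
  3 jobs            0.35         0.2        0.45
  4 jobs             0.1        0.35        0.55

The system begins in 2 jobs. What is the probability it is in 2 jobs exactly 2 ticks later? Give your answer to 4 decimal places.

0.3325

Sum over the intermediate state after 1 tick:
P = P(2 jobs→2 jobs)·P(2 jobs→2 jobs) + P(2 jobs→3 jobs)·P(3 jobs→2 jobs) + P(2 jobs→4 jobs)·P(4 jobs→2 jobs)
  = 0.45×0.45 + 0.3×0.35 + 0.25×0.1
  = 0.2025 + 0.1050 + 0.0250 = 0.3325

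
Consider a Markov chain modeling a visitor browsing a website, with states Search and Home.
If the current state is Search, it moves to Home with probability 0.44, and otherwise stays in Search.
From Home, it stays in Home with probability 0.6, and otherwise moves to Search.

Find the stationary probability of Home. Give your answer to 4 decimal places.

Let the stationary distribution be π with π = πP and π_1 + π_2 = 1.
π_1 = 0.56·π_1 + 0.4·π_2
Solving with the normalization constraint gives π = (0.4762, 0.5238).
So the stationary probability of Home is 0.5238.

0.5238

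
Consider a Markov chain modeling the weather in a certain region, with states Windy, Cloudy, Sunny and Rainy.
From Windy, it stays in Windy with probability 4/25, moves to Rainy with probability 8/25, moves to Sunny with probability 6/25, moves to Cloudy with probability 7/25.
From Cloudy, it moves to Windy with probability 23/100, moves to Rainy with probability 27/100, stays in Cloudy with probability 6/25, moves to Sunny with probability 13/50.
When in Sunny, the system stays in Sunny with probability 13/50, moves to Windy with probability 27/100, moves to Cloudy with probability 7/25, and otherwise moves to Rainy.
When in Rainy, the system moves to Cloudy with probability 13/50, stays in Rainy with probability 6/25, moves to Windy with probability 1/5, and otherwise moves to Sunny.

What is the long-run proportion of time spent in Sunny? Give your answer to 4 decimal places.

Let the stationary distribution be π with π = πP and π_1 + π_2 + π_3 + π_4 = 1.
π_1 = 0.16·π_1 + 0.23·π_2 + 0.27·π_3 + 0.2·π_4
π_2 = 0.28·π_1 + 0.24·π_2 + 0.28·π_3 + 0.26·π_4
π_3 = 0.24·π_1 + 0.26·π_2 + 0.26·π_3 + 0.3·π_4
Solving with the normalization constraint gives π = (0.2178, 0.2644, 0.2657, 0.2521).
So the stationary probability of Sunny is 0.2657.

0.2657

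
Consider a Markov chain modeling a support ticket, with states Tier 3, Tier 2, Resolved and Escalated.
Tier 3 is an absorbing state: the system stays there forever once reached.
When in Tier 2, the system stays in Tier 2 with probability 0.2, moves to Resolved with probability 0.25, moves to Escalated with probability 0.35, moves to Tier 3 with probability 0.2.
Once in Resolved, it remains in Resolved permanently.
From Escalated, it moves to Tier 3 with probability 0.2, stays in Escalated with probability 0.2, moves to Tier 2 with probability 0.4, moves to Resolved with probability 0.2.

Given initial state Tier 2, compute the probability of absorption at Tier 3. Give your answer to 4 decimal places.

Let h(s) be the probability of absorption at Tier 3 starting from transient state s. Then h(Tier 3) = 1 and h(Resolved) = 0. By first-step analysis:
h(Tier 2) = 0.2·1 + 0.2·h(Tier 2) + 0.25·0 + 0.35·h(Escalated)
h(Escalated) = 0.2·1 + 0.4·h(Tier 2) + 0.2·0 + 0.2·h(Escalated)
Solving: h(Tier 2) = 0.4600, h(Escalated) = 0.4800.
Starting from Tier 2, the probability is 0.4600.

0.4600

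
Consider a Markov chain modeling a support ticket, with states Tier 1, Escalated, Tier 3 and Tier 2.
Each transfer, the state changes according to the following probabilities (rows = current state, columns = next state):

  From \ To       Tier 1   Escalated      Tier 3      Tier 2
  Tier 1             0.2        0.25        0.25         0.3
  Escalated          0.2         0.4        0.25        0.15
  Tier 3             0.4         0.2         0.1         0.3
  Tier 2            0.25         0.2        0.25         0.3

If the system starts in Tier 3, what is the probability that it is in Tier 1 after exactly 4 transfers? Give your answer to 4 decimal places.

0.2560

Propagate the distribution vector 4 transfers from Tier 3.
After 0 transfers: (0.0000, 0.0000, 1.0000, 0.0000)
After 1 transfer: (0.4000, 0.2000, 0.1000, 0.3000)
After 2 transfers: (0.2350, 0.2600, 0.2350, 0.2700)
After 3 transfers: (0.2605, 0.2638, 0.2148, 0.2610)
After 4 transfers: (0.2560, 0.2658, 0.2178, 0.2604)
P(in Tier 1 after 4 transfers) = 0.2560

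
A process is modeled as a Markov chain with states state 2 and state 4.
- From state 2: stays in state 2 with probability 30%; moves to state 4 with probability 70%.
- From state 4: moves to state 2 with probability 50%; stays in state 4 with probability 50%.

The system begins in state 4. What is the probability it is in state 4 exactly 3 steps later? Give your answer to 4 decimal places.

0.5800

Propagate the distribution vector 3 steps from state 4.
After 0 steps: (0.0000, 1.0000)
After 1 step: (0.5000, 0.5000)
After 2 steps: (0.4000, 0.6000)
After 3 steps: (0.4200, 0.5800)
P(in state 4 after 3 steps) = 0.5800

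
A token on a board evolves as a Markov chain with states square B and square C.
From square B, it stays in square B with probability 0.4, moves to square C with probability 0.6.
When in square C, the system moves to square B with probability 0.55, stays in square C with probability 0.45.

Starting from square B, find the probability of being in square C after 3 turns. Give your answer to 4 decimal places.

0.5235

Propagate the distribution vector 3 turns from square B.
After 0 turns: (1.0000, 0.0000)
After 1 turn: (0.4000, 0.6000)
After 2 turns: (0.4900, 0.5100)
After 3 turns: (0.4765, 0.5235)
P(in square C after 3 turns) = 0.5235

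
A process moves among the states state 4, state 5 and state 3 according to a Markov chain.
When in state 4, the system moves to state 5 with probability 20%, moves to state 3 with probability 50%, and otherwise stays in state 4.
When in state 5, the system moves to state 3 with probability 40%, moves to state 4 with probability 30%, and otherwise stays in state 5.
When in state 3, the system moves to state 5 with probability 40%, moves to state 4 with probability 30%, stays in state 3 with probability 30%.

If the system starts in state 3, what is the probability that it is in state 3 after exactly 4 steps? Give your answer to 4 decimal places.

Propagate the distribution vector 4 steps from state 3.
After 0 steps: (0.0000, 0.0000, 1.0000)
After 1 step: (0.3000, 0.4000, 0.3000)
After 2 steps: (0.3000, 0.3000, 0.4000)
After 3 steps: (0.3000, 0.3100, 0.3900)
After 4 steps: (0.3000, 0.3090, 0.3910)
P(in state 3 after 4 steps) = 0.3910

0.3910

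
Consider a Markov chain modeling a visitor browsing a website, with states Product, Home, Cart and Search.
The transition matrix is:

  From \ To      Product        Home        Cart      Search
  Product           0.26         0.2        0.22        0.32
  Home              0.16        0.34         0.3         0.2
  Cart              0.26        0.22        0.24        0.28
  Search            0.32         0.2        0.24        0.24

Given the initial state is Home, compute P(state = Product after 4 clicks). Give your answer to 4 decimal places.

0.2515

Propagate the distribution vector 4 clicks from Home.
After 0 clicks: (0.0000, 1.0000, 0.0000, 0.0000)
After 1 click: (0.1600, 0.3400, 0.3000, 0.2000)
After 2 clicks: (0.2380, 0.2536, 0.2572, 0.2512)
After 3 clicks: (0.2497, 0.2406, 0.2505, 0.2592)
After 4 clicks: (0.2515, 0.2387, 0.2494, 0.2604)
P(in Product after 4 clicks) = 0.2515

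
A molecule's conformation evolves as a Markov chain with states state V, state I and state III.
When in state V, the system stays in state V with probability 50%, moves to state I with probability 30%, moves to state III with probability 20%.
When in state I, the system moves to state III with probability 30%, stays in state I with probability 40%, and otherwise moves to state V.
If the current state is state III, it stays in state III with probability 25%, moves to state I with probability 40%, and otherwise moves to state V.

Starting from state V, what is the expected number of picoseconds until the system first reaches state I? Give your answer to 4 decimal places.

3.1148

Let t(s) be the expected number of picoseconds to first reach state I from state s, with t(state I) = 0. Conditioning on the first picosecond:
t(state V) = 1 + 0.5·t(state V) + 0.2·t(state III)
t(state III) = 1 + 0.35·t(state V) + 0.25·t(state III)
Solving: t(state V) = 3.1148, t(state III) = 2.7869.
Expected picoseconds from state V to state I: 3.1148.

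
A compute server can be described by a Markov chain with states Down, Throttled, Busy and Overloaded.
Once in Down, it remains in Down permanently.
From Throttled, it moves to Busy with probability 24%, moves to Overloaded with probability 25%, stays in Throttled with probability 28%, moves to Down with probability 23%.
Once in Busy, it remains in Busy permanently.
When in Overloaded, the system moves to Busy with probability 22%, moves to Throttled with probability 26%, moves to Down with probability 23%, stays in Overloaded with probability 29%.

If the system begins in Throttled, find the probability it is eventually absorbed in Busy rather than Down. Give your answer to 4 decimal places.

Let h(s) be the probability of absorption at Busy starting from transient state s. Then h(Busy) = 1 and h(Down) = 0. By first-step analysis:
h(Throttled) = 0.23·0 + 0.28·h(Throttled) + 0.24·1 + 0.25·h(Overloaded)
h(Overloaded) = 0.23·0 + 0.26·h(Throttled) + 0.22·1 + 0.29·h(Overloaded)
Solving: h(Throttled) = 0.5052, h(Overloaded) = 0.4948.
Starting from Throttled, the probability is 0.5052.

0.5052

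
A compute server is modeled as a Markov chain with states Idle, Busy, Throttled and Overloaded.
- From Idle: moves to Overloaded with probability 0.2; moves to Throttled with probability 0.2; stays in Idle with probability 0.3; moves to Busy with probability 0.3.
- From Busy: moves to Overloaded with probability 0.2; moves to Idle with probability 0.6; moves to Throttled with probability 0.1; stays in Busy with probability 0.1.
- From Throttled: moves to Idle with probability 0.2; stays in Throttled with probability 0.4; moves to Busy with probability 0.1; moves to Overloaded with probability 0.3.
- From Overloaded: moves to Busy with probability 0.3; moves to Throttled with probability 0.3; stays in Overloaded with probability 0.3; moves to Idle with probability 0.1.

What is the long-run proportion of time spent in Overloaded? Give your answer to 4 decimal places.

Let the stationary distribution be π with π = πP and π_1 + π_2 + π_3 + π_4 = 1.
π_1 = 0.3·π_1 + 0.6·π_2 + 0.2·π_3 + 0.1·π_4
π_2 = 0.3·π_1 + 0.1·π_2 + 0.1·π_3 + 0.3·π_4
π_3 = 0.2·π_1 + 0.1·π_2 + 0.4·π_3 + 0.3·π_4
Solving with the normalization constraint gives π = (0.2866, 0.2074, 0.2554, 0.2506).
So the stationary probability of Overloaded is 0.2506.

0.2506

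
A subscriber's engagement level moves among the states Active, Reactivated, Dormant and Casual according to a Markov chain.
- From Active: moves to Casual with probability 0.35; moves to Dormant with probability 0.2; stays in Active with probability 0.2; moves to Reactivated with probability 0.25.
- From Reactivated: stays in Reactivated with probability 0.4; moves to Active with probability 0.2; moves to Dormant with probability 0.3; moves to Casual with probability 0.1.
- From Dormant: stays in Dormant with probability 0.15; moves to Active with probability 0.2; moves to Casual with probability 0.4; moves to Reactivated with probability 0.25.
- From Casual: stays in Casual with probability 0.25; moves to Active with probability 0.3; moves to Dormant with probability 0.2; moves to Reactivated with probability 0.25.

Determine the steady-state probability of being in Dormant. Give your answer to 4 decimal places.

Let the stationary distribution be π with π = πP and π_1 + π_2 + π_3 + π_4 = 1.
π_1 = 0.2·π_1 + 0.2·π_2 + 0.2·π_3 + 0.3·π_4
π_2 = 0.25·π_1 + 0.4·π_2 + 0.25·π_3 + 0.25·π_4
π_3 = 0.2·π_1 + 0.3·π_2 + 0.15·π_3 + 0.2·π_4
Solving with the normalization constraint gives π = (0.2261, 0.2941, 0.2185, 0.2613).
So the stationary probability of Dormant is 0.2185.

0.2185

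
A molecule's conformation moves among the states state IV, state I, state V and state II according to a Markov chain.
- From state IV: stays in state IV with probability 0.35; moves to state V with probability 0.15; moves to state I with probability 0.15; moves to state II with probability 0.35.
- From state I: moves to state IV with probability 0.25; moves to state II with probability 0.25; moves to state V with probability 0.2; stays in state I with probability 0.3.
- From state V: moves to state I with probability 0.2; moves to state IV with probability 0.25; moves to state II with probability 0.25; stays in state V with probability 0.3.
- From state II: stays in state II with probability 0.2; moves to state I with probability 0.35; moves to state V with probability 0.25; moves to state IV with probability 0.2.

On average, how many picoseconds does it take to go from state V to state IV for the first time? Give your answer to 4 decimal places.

4.2000

Let t(s) be the expected number of picoseconds to first reach state IV from state s, with t(state IV) = 0. Conditioning on the first picosecond:
t(state I) = 1 + 0.3·t(state I) + 0.2·t(state V) + 0.25·t(state II)
t(state V) = 1 + 0.2·t(state I) + 0.3·t(state V) + 0.25·t(state II)
t(state II) = 1 + 0.35·t(state I) + 0.25·t(state V) + 0.2·t(state II)
Solving: t(state I) = 4.2000, t(state V) = 4.2000, t(state II) = 4.4000.
Expected picoseconds from state V to state IV: 4.2000.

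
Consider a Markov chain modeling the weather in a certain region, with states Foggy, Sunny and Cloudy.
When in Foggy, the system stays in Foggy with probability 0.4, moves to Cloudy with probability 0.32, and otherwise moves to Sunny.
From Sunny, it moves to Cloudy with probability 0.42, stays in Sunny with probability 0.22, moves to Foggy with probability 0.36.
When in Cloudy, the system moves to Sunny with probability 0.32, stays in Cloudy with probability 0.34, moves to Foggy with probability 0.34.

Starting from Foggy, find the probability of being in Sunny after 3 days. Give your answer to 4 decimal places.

Propagate the distribution vector 3 days from Foggy.
After 0 days: (1.0000, 0.0000, 0.0000)
After 1 day: (0.4000, 0.2800, 0.3200)
After 2 days: (0.3696, 0.2760, 0.3544)
After 3 days: (0.3677, 0.2776, 0.3547)
P(in Sunny after 3 days) = 0.2776

0.2776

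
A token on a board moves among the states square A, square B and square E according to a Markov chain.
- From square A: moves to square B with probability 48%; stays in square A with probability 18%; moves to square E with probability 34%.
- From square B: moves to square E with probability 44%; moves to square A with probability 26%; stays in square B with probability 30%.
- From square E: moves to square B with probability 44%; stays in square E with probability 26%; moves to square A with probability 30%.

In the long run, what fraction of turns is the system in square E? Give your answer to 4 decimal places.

Let the stationary distribution be π with π = πP and π_1 + π_2 + π_3 = 1.
π_1 = 0.18·π_1 + 0.26·π_2 + 0.3·π_3
π_2 = 0.48·π_1 + 0.3·π_2 + 0.44·π_3
Solving with the normalization constraint gives π = (0.2538, 0.3949, 0.3514).
So the stationary probability of square E is 0.3514.

0.3514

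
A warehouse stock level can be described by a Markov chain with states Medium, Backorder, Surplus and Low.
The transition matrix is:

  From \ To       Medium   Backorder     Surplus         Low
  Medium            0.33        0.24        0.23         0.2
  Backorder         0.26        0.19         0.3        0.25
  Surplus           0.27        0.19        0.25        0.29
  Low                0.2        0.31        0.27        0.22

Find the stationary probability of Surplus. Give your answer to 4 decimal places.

Let the stationary distribution be π with π = πP and π_1 + π_2 + π_3 + π_4 = 1.
π_1 = 0.33·π_1 + 0.26·π_2 + 0.27·π_3 + 0.2·π_4
π_2 = 0.24·π_1 + 0.19·π_2 + 0.19·π_3 + 0.31·π_4
π_3 = 0.23·π_1 + 0.3·π_2 + 0.25·π_3 + 0.27·π_4
Solving with the normalization constraint gives π = (0.2669, 0.2321, 0.2611, 0.2399).
So the stationary probability of Surplus is 0.2611.

0.2611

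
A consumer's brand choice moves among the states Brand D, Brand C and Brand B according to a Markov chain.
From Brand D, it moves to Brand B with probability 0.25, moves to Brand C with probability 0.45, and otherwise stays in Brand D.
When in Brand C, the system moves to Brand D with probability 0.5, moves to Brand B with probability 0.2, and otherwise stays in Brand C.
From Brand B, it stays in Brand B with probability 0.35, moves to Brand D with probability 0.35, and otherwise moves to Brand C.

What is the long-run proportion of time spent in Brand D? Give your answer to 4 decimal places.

0.3844

Let the stationary distribution be π with π = πP and π_1 + π_2 + π_3 = 1.
π_1 = 0.3·π_1 + 0.5·π_2 + 0.35·π_3
π_2 = 0.45·π_1 + 0.3·π_2 + 0.3·π_3
Solving with the normalization constraint gives π = (0.3844, 0.3577, 0.2579).
So the stationary probability of Brand D is 0.3844.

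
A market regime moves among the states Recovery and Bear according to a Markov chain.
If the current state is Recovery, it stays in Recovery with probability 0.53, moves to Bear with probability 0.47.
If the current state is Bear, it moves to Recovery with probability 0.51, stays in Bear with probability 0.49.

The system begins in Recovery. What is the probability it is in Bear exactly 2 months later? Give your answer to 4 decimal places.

Sum over the intermediate state after 1 month:
P = P(Recovery→Recovery)·P(Recovery→Bear) + P(Recovery→Bear)·P(Bear→Bear)
  = 0.53×0.47 + 0.47×0.49
  = 0.2491 + 0.2303 = 0.4794

0.4794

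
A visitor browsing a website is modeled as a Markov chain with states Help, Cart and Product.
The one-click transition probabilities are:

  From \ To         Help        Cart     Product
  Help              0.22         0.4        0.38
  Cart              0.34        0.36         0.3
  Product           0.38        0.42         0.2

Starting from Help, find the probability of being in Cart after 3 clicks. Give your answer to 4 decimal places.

0.3899

Propagate the distribution vector 3 clicks from Help.
After 0 clicks: (1.0000, 0.0000, 0.0000)
After 1 click: (0.2200, 0.4000, 0.3800)
After 2 clicks: (0.3288, 0.3916, 0.2796)
After 3 clicks: (0.3117, 0.3899, 0.2983)
P(in Cart after 3 clicks) = 0.3899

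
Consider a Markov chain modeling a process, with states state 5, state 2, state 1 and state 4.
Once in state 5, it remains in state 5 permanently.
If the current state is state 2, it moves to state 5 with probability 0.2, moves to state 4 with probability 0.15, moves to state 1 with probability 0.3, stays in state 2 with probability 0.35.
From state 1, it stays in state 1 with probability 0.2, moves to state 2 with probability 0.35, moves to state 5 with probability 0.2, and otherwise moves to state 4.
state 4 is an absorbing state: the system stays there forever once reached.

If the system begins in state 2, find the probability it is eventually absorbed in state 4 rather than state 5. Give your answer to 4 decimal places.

Let h(s) be the probability of absorption at state 4 starting from transient state s. Then h(state 4) = 1 and h(state 5) = 0. By first-step analysis:
h(state 2) = 0.2·0 + 0.35·h(state 2) + 0.3·h(state 1) + 0.15·1
h(state 1) = 0.2·0 + 0.35·h(state 2) + 0.2·h(state 1) + 0.25·1
Solving: h(state 2) = 0.4699, h(state 1) = 0.5181.
Starting from state 2, the probability is 0.4699.

0.4699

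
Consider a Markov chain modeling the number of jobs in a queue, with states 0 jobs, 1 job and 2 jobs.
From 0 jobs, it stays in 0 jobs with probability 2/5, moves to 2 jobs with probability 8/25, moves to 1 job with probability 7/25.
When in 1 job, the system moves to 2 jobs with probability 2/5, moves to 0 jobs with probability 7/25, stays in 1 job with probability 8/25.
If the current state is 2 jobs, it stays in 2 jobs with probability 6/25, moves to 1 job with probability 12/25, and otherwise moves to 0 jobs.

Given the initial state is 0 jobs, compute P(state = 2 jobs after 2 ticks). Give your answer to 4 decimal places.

0.3168

Sum over the intermediate state after 1 tick:
P = P(0 jobs→0 jobs)·P(0 jobs→2 jobs) + P(0 jobs→1 job)·P(1 job→2 jobs) + P(0 jobs→2 jobs)·P(2 jobs→2 jobs)
  = 0.4×0.32 + 0.28×0.4 + 0.32×0.24
  = 0.1280 + 0.1120 + 0.0768 = 0.3168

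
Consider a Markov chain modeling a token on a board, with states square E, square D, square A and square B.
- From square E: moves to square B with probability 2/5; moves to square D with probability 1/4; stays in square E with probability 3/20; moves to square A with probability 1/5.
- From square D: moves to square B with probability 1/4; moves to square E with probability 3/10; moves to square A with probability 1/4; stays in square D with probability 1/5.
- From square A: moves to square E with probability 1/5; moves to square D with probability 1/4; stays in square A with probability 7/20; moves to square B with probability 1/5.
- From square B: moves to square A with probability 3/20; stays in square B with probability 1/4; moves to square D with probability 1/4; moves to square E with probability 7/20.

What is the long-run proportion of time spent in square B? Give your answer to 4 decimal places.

0.2762

Let the stationary distribution be π with π = πP and π_1 + π_2 + π_3 + π_4 = 1.
π_1 = 0.15·π_1 + 0.3·π_2 + 0.2·π_3 + 0.35·π_4
π_2 = 0.25·π_1 + 0.2·π_2 + 0.25·π_3 + 0.25·π_4
π_3 = 0.2·π_1 + 0.25·π_2 + 0.35·π_3 + 0.15·π_4
Solving with the normalization constraint gives π = (0.2526, 0.2381, 0.2331, 0.2762).
So the stationary probability of square B is 0.2762.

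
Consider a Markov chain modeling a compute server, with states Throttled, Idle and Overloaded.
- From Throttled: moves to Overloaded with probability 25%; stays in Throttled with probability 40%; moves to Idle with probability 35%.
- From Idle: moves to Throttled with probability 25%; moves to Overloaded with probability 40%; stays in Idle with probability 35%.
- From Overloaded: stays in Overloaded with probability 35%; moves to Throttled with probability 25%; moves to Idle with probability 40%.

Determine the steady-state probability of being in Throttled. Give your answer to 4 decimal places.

0.2941

Let the stationary distribution be π with π = πP and π_1 + π_2 + π_3 = 1.
π_1 = 0.4·π_1 + 0.25·π_2 + 0.25·π_3
π_2 = 0.35·π_1 + 0.35·π_2 + 0.4·π_3
Solving with the normalization constraint gives π = (0.2941, 0.3669, 0.3389).
So the stationary probability of Throttled is 0.2941.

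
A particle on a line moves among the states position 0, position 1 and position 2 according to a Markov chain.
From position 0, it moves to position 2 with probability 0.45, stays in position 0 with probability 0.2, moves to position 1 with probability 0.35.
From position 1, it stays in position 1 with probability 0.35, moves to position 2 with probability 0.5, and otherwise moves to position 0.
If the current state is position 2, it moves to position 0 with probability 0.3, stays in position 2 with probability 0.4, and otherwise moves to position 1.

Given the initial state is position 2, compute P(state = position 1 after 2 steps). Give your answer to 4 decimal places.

0.3300

Sum over the intermediate state after 1 step:
P = P(position 2→position 0)·P(position 0→position 1) + P(position 2→position 1)·P(position 1→position 1) + P(position 2→position 2)·P(position 2→position 1)
  = 0.3×0.35 + 0.3×0.35 + 0.4×0.3
  = 0.1050 + 0.1050 + 0.1200 = 0.3300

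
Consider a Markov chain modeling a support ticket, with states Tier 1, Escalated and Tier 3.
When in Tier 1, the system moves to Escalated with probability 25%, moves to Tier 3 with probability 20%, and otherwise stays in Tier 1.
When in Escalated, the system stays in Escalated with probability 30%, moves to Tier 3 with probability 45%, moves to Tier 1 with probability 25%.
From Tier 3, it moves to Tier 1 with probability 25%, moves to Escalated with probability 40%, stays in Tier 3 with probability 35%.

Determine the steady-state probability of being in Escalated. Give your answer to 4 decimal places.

0.3149

Let the stationary distribution be π with π = πP and π_1 + π_2 + π_3 = 1.
π_1 = 0.55·π_1 + 0.25·π_2 + 0.25·π_3
π_2 = 0.25·π_1 + 0.3·π_2 + 0.4·π_3
Solving with the normalization constraint gives π = (0.3571, 0.3149, 0.3279).
So the stationary probability of Escalated is 0.3149.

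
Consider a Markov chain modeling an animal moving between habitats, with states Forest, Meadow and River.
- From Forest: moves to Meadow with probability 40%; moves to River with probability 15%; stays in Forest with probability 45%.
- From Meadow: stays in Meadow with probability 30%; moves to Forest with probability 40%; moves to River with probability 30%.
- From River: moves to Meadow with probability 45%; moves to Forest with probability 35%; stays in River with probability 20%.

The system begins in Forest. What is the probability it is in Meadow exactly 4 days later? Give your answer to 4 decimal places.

Propagate the distribution vector 4 days from Forest.
After 0 days: (1.0000, 0.0000, 0.0000)
After 1 day: (0.4500, 0.4000, 0.1500)
After 2 days: (0.4150, 0.3675, 0.2175)
After 3 days: (0.4099, 0.3741, 0.2160)
After 4 days: (0.4097, 0.3734, 0.2169)
P(in Meadow after 4 days) = 0.3734

0.3734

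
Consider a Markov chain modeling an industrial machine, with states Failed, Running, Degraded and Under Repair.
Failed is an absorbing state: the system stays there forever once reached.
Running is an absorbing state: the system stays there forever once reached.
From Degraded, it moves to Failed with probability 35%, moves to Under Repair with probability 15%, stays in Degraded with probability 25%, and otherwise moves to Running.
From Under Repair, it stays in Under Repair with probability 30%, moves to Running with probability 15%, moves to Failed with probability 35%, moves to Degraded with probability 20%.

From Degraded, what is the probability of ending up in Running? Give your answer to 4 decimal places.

0.3990

Let h(s) be the probability of absorption at Running starting from transient state s. Then h(Running) = 1 and h(Failed) = 0. By first-step analysis:
h(Degraded) = 0.35·0 + 0.25·1 + 0.25·h(Degraded) + 0.15·h(Under Repair)
h(Under Repair) = 0.35·0 + 0.15·1 + 0.2·h(Degraded) + 0.3·h(Under Repair)
Solving: h(Degraded) = 0.3990, h(Under Repair) = 0.3283.
Starting from Degraded, the probability is 0.3990.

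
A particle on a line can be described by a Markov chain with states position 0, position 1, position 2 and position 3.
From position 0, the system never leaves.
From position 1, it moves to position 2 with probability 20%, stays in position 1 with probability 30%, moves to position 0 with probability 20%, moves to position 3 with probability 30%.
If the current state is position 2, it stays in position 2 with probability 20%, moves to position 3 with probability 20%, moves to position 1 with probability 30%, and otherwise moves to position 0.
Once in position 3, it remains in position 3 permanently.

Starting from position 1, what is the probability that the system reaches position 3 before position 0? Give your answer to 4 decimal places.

0.5600

Let h(s) be the probability of absorption at position 3 starting from transient state s. Then h(position 3) = 1 and h(position 0) = 0. By first-step analysis:
h(position 1) = 0.2·0 + 0.3·h(position 1) + 0.2·h(position 2) + 0.3·1
h(position 2) = 0.3·0 + 0.3·h(position 1) + 0.2·h(position 2) + 0.2·1
Solving: h(position 1) = 0.5600, h(position 2) = 0.4600.
Starting from position 1, the probability is 0.5600.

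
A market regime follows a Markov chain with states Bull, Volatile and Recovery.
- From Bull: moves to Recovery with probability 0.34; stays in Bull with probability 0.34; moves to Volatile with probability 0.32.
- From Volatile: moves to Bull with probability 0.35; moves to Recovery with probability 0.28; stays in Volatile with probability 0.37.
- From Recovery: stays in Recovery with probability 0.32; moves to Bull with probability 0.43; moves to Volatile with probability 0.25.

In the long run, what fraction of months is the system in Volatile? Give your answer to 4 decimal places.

0.3136

Let the stationary distribution be π with π = πP and π_1 + π_2 + π_3 = 1.
π_1 = 0.34·π_1 + 0.35·π_2 + 0.43·π_3
π_2 = 0.32·π_1 + 0.37·π_2 + 0.25·π_3
Solving with the normalization constraint gives π = (0.3715, 0.3136, 0.3149).
So the stationary probability of Volatile is 0.3136.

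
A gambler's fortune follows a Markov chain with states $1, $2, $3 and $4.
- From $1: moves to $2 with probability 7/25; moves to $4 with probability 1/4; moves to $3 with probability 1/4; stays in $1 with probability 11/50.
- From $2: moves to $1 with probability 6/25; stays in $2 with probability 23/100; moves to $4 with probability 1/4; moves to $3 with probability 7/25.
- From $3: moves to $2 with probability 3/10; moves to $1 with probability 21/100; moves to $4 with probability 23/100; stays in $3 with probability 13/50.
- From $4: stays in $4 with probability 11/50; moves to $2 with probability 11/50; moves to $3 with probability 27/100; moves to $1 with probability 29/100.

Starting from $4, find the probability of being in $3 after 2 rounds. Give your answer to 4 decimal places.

0.2637

Propagate the distribution vector 2 rounds from $4.
After 0 rounds: (0.0000, 0.0000, 0.0000, 1.0000)
After 1 round: (0.2900, 0.2200, 0.2700, 0.2200)
After 2 rounds: (0.2371, 0.2612, 0.2637, 0.2380)
P(in $3 after 2 rounds) = 0.2637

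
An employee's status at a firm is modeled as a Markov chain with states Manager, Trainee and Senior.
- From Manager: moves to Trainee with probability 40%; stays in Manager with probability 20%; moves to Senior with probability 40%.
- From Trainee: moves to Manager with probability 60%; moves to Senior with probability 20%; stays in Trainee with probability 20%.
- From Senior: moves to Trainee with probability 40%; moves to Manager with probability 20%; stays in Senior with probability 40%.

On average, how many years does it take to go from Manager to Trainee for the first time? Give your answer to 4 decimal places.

2.5000

Let t(s) be the expected number of years to first reach Trainee from state s, with t(Trainee) = 0. Conditioning on the first year:
t(Manager) = 1 + 0.2·t(Manager) + 0.4·t(Senior)
t(Senior) = 1 + 0.2·t(Manager) + 0.4·t(Senior)
Solving: t(Manager) = 2.5000, t(Senior) = 2.5000.
Expected years from Manager to Trainee: 2.5000.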